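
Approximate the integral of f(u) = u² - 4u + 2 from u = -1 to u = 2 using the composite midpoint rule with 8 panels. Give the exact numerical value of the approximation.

2.96484375

h = (2 − (-1))/8 = 0.375.
Midpoints m₁,…,m₈ = -0.8125, -0.4375, -0.0625, 0.3125, 0.6875, 1.0625, 1.4375, 1.8125.
f(m₁)=5.91015625, f(m₂)=3.94140625, f(m₃)=2.25390625, f(m₄)=0.84765625, f(m₅)=-0.27734375, f(m₆)=-1.12109375, f(m₇)=-1.68359375, f(m₈)=-1.96484375.
h·[f(m₁) + f(m₂) + f(m₃) + f(m₄) + f(m₅) + f(m₆) + f(m₇) + f(m₈)] = 0.375·(7.90625) = 2.96484375.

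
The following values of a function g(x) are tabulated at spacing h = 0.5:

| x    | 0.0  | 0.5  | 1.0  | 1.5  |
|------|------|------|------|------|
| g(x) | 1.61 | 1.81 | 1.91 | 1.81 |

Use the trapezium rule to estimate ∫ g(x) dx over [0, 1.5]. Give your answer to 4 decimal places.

2.7150

h = 0.5, n = 3.
(h/2)·[y₀ + 2y₁ + 2y₂ + y₃] = 0.25·(10.86) = 2.7150.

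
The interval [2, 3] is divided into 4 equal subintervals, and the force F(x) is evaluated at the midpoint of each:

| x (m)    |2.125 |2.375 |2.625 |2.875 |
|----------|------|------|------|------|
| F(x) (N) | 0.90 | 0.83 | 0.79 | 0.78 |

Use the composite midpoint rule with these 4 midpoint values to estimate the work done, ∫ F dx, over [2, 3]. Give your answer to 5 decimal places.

0.82500

h = 0.25, n = 4.
h·[y(m₁) + y(m₂) + y(m₃) + y(m₄)] = 0.25·(3.30) = 0.82500.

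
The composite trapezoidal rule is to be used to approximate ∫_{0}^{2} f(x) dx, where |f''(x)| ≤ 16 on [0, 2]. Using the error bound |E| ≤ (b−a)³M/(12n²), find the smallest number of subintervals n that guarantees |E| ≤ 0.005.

Need 128/(12n²) ≤ 0.005.
n² ≥ 128/(12·0.005) = 2133.33 ⇒ n ≥ 46.1880, so the smallest n is 47.

47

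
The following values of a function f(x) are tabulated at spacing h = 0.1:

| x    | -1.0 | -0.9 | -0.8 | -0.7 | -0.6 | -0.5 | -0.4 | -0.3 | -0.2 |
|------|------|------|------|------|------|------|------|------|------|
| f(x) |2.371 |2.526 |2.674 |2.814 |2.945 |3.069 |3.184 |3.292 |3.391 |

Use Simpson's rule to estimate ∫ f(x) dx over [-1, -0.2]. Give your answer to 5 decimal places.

h = 0.1, n = 8.
(h/3)·[y₀ + 4y₁ + 2y₂ + 4y₃ + 2y₄ + 4y₅ + 2y₆ + 4y₇ + y₈] = 0.033333·(70.172) = 2.33907.

2.33907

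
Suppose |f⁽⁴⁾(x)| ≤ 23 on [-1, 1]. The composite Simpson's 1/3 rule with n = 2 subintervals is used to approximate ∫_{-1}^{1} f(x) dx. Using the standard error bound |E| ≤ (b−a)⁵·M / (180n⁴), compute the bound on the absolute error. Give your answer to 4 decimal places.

0.2556

|E| ≤ (2)⁵·23 / (180·2⁴) = 736/2880 = 0.2556.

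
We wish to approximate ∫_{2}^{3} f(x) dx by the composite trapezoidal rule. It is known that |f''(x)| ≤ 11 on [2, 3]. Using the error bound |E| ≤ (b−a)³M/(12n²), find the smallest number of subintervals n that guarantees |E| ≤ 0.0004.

48

Need 11/(12n²) ≤ 0.0004.
n² ≥ 11/(12·0.0004) = 2291.67 ⇒ n ≥ 47.8714, so the smallest n is 48.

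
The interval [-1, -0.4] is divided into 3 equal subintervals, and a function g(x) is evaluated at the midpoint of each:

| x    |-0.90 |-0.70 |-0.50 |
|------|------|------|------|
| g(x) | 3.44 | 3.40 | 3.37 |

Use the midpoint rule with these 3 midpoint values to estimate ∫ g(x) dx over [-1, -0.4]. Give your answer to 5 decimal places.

2.04200

h = 0.2, n = 3.
h·[y(m₁) + y(m₂) + y(m₃)] = 0.2·(10.21) = 2.04200.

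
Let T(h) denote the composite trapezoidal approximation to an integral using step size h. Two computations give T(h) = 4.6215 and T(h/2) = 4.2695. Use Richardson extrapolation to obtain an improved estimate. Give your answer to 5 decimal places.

R = (4·T(h/2) − T(h)) / 3 = (4·4.2695 − 4.6215)/3 = (12.4565)/3 = 4.15217.

4.15217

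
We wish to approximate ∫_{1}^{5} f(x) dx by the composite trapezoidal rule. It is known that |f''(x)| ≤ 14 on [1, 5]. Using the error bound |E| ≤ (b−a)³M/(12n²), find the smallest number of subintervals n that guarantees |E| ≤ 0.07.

33

Need 896/(12n²) ≤ 0.07.
n² ≥ 896/(12·0.07) = 1066.67 ⇒ n ≥ 32.6599, so the smallest n is 33.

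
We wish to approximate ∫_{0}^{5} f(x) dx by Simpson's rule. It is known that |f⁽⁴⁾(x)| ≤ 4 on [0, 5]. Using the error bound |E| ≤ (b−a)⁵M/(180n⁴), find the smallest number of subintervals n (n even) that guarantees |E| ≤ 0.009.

10

Need 12500/(180n⁴) ≤ 0.009.
n⁴ ≥ 12500/(180·0.009) = 7716.05 ⇒ n ≥ 9.3724, so the smallest even n is 10. (n must be even for Simpson's rule.)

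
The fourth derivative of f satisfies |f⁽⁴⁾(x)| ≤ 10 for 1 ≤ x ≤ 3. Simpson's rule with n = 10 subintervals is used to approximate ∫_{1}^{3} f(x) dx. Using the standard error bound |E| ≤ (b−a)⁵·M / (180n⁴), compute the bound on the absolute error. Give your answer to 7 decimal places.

|E| ≤ (2)⁵·10 / (180·10⁴) = 320/1800000 = 0.0001778.

0.0001778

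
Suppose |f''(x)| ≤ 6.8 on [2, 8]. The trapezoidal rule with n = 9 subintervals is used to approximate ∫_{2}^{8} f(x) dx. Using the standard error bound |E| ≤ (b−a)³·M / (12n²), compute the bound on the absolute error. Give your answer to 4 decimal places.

1.5111

|E| ≤ (6)³·6.8 / (12·9²) = 1468.8/972 = 1.5111.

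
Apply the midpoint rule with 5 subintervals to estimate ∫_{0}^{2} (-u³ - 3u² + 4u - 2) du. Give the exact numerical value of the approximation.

-7.84

h = (2 − 0)/5 = 0.4.
Midpoints m₁,…,m₅ = 0.2, 0.6, 1, 1.4, 1.8.
f(m₁)=-1.328, f(m₂)=-0.896, f(m₃)=-2, f(m₄)=-5.024, f(m₅)=-10.352.
h·[f(m₁) + f(m₂) + f(m₃) + f(m₄) + f(m₅)] = 0.4·(-19.6) = -7.84.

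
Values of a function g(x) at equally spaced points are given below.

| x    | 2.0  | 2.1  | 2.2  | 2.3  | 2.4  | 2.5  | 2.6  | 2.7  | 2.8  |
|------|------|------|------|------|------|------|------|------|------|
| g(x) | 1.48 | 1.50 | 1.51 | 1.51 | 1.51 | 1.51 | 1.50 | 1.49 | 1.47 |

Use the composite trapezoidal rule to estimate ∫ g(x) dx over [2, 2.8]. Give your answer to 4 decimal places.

h = 0.1, n = 8.
(h/2)·[y₀ + 2y₁ + 2y₂ + 2y₃ + 2y₄ + 2y₅ + 2y₆ + 2y₇ + y₈] = 0.05·(24.01) = 1.2005.

1.2005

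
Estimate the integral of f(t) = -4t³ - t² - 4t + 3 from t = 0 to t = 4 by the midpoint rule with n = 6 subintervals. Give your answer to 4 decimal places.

-293.6296

h = (4 − 0)/6 = 0.666667.
Midpoints m₁,…,m₆ = 0.333333, 1, 1.666667, 2.333333, 3, 3.666667.
f(m₁)=1.407407, f(m₂)=-6, f(m₃)=-24.962963, f(m₄)=-62.592593, f(m₅)=-126, f(m₆)=-222.296296.
h·[f(m₁) + f(m₂) + f(m₃) + f(m₄) + f(m₅) + f(m₆)] = 0.666667·(-440.444444) = -293.6296.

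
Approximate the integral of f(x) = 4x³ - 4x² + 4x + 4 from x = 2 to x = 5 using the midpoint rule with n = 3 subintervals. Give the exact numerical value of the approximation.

497.5

h = (5 − 2)/3 = 1.
Midpoints m₁,…,m₃ = 2.5, 3.5, 4.5.
f(m₁)=51.5, f(m₂)=140.5, f(m₃)=305.5.
h·[f(m₁) + f(m₂) + f(m₃)] = 1·(497.5) = 497.5.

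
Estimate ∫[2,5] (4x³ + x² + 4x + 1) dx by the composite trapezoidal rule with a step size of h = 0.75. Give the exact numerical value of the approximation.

h = (5 − 2)/4 = 0.75.
Nodes x₀,…,x₄ = 2, 2.75, 3.5, 4.25, 5.
f(x) = 4x³ + x² + 4x + 1: f₀=45, f₁=102.75, f₂=198.75, f₃=343.125, f₄=546.
(h/2)·[f₀ + 2f₁ + 2f₂ + 2f₃ + f₄] = 0.375·(1880.25) = 705.09375.

705.09375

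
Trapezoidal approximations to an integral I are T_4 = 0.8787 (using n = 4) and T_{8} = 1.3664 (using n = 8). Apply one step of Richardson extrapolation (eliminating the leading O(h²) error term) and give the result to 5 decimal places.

1.52897

R = (4·T_{8} − T_4) / 3 = (4·1.3664 − 0.8787)/3 = (4.5869)/3 = 1.52897.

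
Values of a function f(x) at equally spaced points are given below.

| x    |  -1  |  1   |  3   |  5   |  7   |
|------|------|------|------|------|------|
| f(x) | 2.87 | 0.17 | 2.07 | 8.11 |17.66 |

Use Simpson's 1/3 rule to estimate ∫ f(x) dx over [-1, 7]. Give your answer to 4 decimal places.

h = 2, n = 4.
(h/3)·[y₀ + 4y₁ + 2y₂ + 4y₃ + y₄] = 0.666667·(57.79) = 38.5267.

38.5267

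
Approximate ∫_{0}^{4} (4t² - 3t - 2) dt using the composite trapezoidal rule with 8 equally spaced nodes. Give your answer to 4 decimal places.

h = (4 − 0)/7 = 0.571429.
Nodes t₀,…,t₇ = 0, 0.571429, 1.142857, 1.714286, 2.285714, 2.857143, 3.428571, 4.
f(t) = 4t² - 3t - 2: f₀=-2, f₁=-2.408163, f₂=-0.204082, f₃=4.612245, f₄=12.040816, f₅=22.081633, f₆=34.734694, f₇=50.
(h/2)·[f₀ + 2f₁ + 2f₂ + 2f₃ + 2f₄ + 2f₅ + 2f₆ + f₇] = 0.285714·(189.714286) = 54.2041.

54.2041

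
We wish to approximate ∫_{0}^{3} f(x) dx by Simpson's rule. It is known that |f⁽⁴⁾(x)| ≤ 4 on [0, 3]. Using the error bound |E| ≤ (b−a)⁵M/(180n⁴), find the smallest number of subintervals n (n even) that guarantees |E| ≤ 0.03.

Need 972/(180n⁴) ≤ 0.03.
n⁴ ≥ 972/(180·0.03) = 180 ⇒ n ≥ 3.6628, so the smallest even n is 4. (n must be even for Simpson's rule.)

4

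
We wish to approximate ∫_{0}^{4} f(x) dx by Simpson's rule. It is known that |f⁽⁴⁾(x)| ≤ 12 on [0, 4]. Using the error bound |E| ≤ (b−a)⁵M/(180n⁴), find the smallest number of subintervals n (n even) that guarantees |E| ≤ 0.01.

10

Need 12288/(180n⁴) ≤ 0.01.
n⁴ ≥ 12288/(180·0.01) = 6826.67 ⇒ n ≥ 9.0898, so the smallest even n is 10. (n must be even for Simpson's rule.)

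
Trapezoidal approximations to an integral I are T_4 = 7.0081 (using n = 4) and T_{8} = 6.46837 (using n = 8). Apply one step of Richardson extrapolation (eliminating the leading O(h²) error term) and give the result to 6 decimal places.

6.288460

R = (4·T_{8} − T_4) / 3 = (4·6.46837 − 7.0081)/3 = (18.86538)/3 = 6.288460.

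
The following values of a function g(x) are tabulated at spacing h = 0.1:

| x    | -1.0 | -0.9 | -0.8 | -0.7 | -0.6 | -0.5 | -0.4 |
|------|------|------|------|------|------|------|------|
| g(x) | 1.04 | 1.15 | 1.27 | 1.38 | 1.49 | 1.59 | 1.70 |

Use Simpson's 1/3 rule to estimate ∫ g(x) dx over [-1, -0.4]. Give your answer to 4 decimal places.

h = 0.1, n = 6.
(h/3)·[y₀ + 4y₁ + 2y₂ + 4y₃ + 2y₄ + 4y₅ + y₆] = 0.033333·(24.74) = 0.8247.

0.8247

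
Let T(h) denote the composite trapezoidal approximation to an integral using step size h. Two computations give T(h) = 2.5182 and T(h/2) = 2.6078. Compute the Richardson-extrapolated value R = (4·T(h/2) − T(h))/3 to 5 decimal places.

R = (4·T(h/2) − T(h)) / 3 = (4·2.6078 − 2.5182)/3 = (7.9130)/3 = 2.63767.

2.63767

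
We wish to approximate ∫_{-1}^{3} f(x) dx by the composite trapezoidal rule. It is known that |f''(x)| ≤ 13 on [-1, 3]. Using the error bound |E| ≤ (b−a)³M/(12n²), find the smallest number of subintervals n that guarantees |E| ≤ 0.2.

19

Need 832/(12n²) ≤ 0.2.
n² ≥ 832/(12·0.2) = 346.667 ⇒ n ≥ 18.6190, so the smallest n is 19.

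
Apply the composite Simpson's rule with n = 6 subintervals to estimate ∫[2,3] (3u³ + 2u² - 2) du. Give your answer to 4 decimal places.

h = (3 − 2)/6 = 0.166667.
Nodes u₀,…,u₆ = 2, 2.166667, 2.333333, 2.5, 2.666667, 2.833333, 3.
f(u) = 3u³ + 2u² - 2: f₀=30, f₁=37.902778, f₂=47, f₃=57.375, f₄=69.111111, f₅=82.291667, f₆=97.
(h/3)·[f₀ + 4f₁ + 2f₂ + 4f₃ + 2f₄ + 4f₅ + f₆] = 0.055556·(1069.5) = 59.4167.

59.4167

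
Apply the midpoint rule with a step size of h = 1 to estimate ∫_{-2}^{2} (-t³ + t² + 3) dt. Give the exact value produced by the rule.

h = (2 − (-2))/4 = 1.
Midpoints m₁,…,m₄ = -1.5, -0.5, 0.5, 1.5.
f(m₁)=8.625, f(m₂)=3.375, f(m₃)=3.125, f(m₄)=1.875.
h·[f(m₁) + f(m₂) + f(m₃) + f(m₄)] = 1·(17) = 17.

17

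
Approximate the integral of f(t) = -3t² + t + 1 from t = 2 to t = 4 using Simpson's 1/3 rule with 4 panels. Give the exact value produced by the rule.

h = (4 − 2)/4 = 0.5.
Nodes t₀,…,t₄ = 2, 2.5, 3, 3.5, 4.
f(t) = -3t² + t + 1: f₀=-9, f₁=-15.25, f₂=-23, f₃=-32.25, f₄=-43.
(h/3)·[f₀ + 4f₁ + 2f₂ + 4f₃ + f₄] = 0.166667·(-288) = -48.

-48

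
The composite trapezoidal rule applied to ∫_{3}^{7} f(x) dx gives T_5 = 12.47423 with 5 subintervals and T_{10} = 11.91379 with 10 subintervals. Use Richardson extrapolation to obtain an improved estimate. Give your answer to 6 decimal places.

R = (4·T_{10} − T_5) / 3 = (4·11.91379 − 12.47423)/3 = (35.18093)/3 = 11.726977.

11.726977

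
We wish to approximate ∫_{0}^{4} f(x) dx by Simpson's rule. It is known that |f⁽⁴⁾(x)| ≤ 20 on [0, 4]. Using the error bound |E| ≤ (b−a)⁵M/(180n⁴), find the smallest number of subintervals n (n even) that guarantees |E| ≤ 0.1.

Need 20480/(180n⁴) ≤ 0.1.
n⁴ ≥ 20480/(180·0.1) = 1137.78 ⇒ n ≥ 5.8078, so the smallest even n is 6. (n must be even for Simpson's rule.)

6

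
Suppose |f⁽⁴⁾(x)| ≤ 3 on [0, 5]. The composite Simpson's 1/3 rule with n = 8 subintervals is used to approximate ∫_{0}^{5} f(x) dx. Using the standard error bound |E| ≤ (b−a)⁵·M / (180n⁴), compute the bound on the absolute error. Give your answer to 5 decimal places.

0.01272

|E| ≤ (5)⁵·3 / (180·8⁴) = 9375/737280 = 0.01272.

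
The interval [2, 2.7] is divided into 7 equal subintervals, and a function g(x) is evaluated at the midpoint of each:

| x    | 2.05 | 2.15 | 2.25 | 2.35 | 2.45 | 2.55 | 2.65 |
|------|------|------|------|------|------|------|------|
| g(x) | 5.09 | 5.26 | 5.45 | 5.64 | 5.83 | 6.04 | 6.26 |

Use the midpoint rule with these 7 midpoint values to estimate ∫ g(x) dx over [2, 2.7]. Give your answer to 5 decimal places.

h = 0.1, n = 7.
h·[y(m₁) + y(m₂) + y(m₃) + y(m₄) + y(m₅) + y(m₆) + y(m₇)] = 0.1·(39.57) = 3.95700.

3.95700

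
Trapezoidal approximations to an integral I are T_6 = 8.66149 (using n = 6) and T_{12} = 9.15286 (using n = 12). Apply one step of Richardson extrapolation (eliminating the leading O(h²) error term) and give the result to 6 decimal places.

R = (4·T_{12} − T_6) / 3 = (4·9.15286 − 8.66149)/3 = (27.94995)/3 = 9.316650.

9.316650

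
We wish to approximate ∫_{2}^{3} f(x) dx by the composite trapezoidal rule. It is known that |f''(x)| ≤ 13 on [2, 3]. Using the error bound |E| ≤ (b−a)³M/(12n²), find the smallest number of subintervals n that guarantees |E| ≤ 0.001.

33

Need 13/(12n²) ≤ 0.001.
n² ≥ 13/(12·0.001) = 1083.33 ⇒ n ≥ 32.9140, so the smallest n is 33.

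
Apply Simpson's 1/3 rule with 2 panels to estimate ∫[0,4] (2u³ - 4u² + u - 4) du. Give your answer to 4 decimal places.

h = (4 − 0)/2 = 2.
Nodes u₀,…,u₂ = 0, 2, 4.
f(u) = 2u³ - 4u² + u - 4: f₀=-4, f₁=-2, f₂=64.
(h/3)·[f₀ + 4f₁ + f₂] = 0.666667·(52) = 34.6667.

34.6667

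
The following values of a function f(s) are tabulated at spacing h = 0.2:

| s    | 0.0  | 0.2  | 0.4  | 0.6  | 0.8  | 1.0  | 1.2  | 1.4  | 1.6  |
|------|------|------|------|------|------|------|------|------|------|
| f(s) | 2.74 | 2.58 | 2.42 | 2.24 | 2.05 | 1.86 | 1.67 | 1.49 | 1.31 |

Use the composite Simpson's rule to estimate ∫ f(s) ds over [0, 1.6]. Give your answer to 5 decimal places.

h = 0.2, n = 8.
(h/3)·[y₀ + 4y₁ + 2y₂ + 4y₃ + 2y₄ + 4y₅ + 2y₆ + 4y₇ + y₈] = 0.066667·(49.01) = 3.26733.

3.26733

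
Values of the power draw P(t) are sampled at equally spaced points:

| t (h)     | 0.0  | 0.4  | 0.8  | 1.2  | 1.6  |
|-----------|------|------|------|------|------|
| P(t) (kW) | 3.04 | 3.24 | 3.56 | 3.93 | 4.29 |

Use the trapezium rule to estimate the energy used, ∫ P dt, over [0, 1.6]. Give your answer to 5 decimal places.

h = 0.4, n = 4.
(h/2)·[y₀ + 2y₁ + 2y₂ + 2y₃ + y₄] = 0.2·(28.79) = 5.75800.

5.75800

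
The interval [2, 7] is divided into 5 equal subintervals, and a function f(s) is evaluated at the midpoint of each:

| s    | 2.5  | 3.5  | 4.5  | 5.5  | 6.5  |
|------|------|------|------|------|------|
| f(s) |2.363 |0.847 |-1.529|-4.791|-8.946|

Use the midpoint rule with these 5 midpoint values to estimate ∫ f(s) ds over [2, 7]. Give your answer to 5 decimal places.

h = 1, n = 5.
h·[y(m₁) + y(m₂) + y(m₃) + y(m₄) + y(m₅)] = 1·(-12.056) = -12.05600.

-12.05600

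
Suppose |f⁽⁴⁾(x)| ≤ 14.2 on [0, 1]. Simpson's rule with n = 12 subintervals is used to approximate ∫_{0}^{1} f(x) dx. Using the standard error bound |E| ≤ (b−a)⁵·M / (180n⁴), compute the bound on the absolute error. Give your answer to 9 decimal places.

0.000003804

|E| ≤ (1)⁵·14.2 / (180·12⁴) = 14.2/3732480 = 0.000003804.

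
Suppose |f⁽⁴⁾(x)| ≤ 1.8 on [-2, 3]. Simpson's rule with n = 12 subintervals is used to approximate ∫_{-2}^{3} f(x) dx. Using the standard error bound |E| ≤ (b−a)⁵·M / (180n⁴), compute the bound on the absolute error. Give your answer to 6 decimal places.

0.001507

|E| ≤ (5)⁵·1.8 / (180·12⁴) = 5625/3732480 = 0.001507.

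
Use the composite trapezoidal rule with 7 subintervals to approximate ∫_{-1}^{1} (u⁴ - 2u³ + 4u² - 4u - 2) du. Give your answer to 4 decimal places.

h = (1 − (-1))/7 = 0.285714.
Nodes u₀,…,u₇ = -1, -0.714286, -0.428571, -0.142857, 0.142857, 0.428571, 0.714286, 1.
f(u) = u⁴ - 2u³ + 4u² - 4u - 2: f₀=9, f₁=3.887130, f₂=0.640150, f₃=-1.340691, f₄=-2.495210, f₅=-3.103290, f₆=-3.284881, f₇=-3.
(h/2)·[f₀ + 2f₁ + 2f₂ + 2f₃ + 2f₄ + 2f₅ + 2f₆ + f₇] = 0.142857·(-5.393586) = -0.7705.

-0.7705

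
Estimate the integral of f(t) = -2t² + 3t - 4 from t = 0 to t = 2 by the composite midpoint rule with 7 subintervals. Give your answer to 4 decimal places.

-7.3061

h = (2 − 0)/7 = 0.285714.
Midpoints m₁,…,m₇ = 0.142857, 0.428571, 0.714286, 1, 1.285714, 1.571429, 1.857143.
f(m₁)=-3.612245, f(m₂)=-3.081633, f(m₃)=-2.877551, f(m₄)=-3, f(m₅)=-3.448980, f(m₆)=-4.224490, f(m₇)=-5.326531.
h·[f(m₁) + f(m₂) + f(m₃) + f(m₄) + f(m₅) + f(m₆) + f(m₇)] = 0.285714·(-25.571429) = -7.3061.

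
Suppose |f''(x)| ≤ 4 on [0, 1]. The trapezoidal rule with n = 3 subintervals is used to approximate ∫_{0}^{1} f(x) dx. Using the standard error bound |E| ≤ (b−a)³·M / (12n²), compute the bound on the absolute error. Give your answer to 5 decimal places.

|E| ≤ (1)³·4 / (12·3²) = 4/108 = 0.03704.

0.03704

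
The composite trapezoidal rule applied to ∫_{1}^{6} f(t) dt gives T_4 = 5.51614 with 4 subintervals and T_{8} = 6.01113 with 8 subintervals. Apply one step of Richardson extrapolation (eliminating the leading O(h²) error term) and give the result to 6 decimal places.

6.176127

R = (4·T_{8} − T_4) / 3 = (4·6.01113 − 5.51614)/3 = (18.52838)/3 = 6.176127.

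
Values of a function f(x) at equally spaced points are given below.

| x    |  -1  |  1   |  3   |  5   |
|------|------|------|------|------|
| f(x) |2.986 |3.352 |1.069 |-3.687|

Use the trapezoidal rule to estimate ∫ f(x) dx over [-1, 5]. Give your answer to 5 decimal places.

h = 2, n = 3.
(h/2)·[y₀ + 2y₁ + 2y₂ + y₃] = 1·(8.141) = 8.14100.

8.14100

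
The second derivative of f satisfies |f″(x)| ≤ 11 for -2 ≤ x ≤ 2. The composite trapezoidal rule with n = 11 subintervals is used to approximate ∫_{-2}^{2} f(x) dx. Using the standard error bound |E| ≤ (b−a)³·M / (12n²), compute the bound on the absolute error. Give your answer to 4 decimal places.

0.4848

|E| ≤ (4)³·11 / (12·11²) = 704/1452 = 0.4848.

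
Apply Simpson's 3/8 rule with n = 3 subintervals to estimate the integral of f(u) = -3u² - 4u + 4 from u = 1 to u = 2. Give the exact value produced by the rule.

-9

h = (2 − 1)/3 = 0.333333.
Nodes u₀,…,u₃ = 1, 1.333333, 1.666667, 2.
f(u) = -3u² - 4u + 4: f₀=-3, f₁=-6.666667, f₂=-11, f₃=-16.
(3h/8)·[f₀ + 3f₁ + 3f₂ + f₃] = 0.125·(-72) = -9.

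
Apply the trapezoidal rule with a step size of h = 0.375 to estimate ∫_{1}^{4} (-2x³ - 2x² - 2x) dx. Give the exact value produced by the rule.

-185.6953125

h = (4 − 1)/8 = 0.375.
Nodes x₀,…,x₈ = 1, 1.375, 1.75, 2.125, 2.5, 2.875, 3.25, 3.625, 4.
f(x) = -2x³ - 2x² - 2x: f₀=-6, f₁=-11.73046875, f₂=-20.34375, f₃=-32.47265625, f₄=-48.75, f₅=-69.80859375, f₆=-96.28125, f₇=-128.80078125, f₈=-168.
(h/2)·[f₀ + 2f₁ + 2f₂ + 2f₃ + 2f₄ + 2f₅ + 2f₆ + 2f₇ + f₈] = 0.1875·(-990.375) = -185.6953125.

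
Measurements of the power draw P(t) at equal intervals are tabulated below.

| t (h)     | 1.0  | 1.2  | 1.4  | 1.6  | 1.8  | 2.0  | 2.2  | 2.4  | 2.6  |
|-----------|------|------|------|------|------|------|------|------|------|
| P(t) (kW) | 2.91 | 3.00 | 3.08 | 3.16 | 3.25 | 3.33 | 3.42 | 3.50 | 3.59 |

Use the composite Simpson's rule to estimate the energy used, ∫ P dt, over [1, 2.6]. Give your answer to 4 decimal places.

h = 0.2, n = 8.
(h/3)·[y₀ + 4y₁ + 2y₂ + 4y₃ + 2y₄ + 4y₅ + 2y₆ + 4y₇ + y₈] = 0.066667·(77.96) = 5.1973.

5.1973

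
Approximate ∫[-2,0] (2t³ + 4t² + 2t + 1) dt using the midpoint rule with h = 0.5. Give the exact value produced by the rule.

0.75

h = (0 − (-2))/4 = 0.5.
Midpoints m₁,…,m₄ = -1.75, -1.25, -0.75, -0.25.
f(m₁)=-0.96875, f(m₂)=0.84375, f(m₃)=0.90625, f(m₄)=0.71875.
h·[f(m₁) + f(m₂) + f(m₃) + f(m₄)] = 0.5·(1.5) = 0.75.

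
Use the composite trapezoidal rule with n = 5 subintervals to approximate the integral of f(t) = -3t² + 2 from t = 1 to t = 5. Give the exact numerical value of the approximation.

-117.28

h = (5 − 1)/5 = 0.8.
Nodes t₀,…,t₅ = 1, 1.8, 2.6, 3.4, 4.2, 5.
f(t) = -3t² + 2: f₀=-1, f₁=-7.72, f₂=-18.28, f₃=-32.68, f₄=-50.92, f₅=-73.
(h/2)·[f₀ + 2f₁ + 2f₂ + 2f₃ + 2f₄ + f₅] = 0.4·(-293.2) = -117.28.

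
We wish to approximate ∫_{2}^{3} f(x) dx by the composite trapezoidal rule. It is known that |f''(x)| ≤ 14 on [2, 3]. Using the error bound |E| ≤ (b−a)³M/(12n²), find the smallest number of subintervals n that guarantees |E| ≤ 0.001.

35

Need 14/(12n²) ≤ 0.001.
n² ≥ 14/(12·0.001) = 1166.67 ⇒ n ≥ 34.1565, so the smallest n is 35.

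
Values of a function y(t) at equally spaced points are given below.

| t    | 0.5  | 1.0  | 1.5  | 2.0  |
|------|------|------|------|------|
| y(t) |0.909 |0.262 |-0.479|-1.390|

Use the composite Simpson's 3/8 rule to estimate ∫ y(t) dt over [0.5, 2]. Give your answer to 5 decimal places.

-0.21225

h = 0.5, n = 3.
(3h/8)·[y₀ + 3y₁ + 3y₂ + y₃] = 0.1875·(-1.132) = -0.21225.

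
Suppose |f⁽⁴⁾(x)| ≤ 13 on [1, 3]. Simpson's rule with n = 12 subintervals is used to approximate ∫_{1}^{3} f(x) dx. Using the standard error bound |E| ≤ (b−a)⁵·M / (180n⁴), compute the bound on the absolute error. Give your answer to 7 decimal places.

0.0001115

|E| ≤ (2)⁵·13 / (180·12⁴) = 416/3732480 = 0.0001115.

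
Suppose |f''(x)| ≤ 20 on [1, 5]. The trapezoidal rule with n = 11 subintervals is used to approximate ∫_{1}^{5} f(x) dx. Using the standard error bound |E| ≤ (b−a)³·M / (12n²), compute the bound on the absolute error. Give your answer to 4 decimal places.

|E| ≤ (4)³·20 / (12·11²) = 1280/1452 = 0.8815.

0.8815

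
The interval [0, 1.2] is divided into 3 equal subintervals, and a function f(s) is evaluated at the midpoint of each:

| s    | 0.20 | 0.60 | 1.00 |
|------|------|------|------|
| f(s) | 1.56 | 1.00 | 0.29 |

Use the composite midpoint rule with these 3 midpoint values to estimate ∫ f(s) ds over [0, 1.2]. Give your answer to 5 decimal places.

h = 0.4, n = 3.
h·[y(m₁) + y(m₂) + y(m₃)] = 0.4·(2.85) = 1.14000.

1.14000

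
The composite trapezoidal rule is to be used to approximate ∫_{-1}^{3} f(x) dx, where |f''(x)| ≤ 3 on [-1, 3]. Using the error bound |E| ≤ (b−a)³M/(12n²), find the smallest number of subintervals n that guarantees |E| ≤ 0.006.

Need 192/(12n²) ≤ 0.006.
n² ≥ 192/(12·0.006) = 2666.67 ⇒ n ≥ 51.6398, so the smallest n is 52.

52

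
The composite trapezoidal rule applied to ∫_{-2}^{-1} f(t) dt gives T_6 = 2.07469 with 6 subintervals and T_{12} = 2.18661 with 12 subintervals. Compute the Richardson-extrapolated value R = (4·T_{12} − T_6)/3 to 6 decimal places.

R = (4·T_{12} − T_6) / 3 = (4·2.18661 − 2.07469)/3 = (6.67175)/3 = 2.223917.

2.223917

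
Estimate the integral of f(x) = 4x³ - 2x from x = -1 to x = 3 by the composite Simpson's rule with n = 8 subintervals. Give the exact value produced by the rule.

h = (3 − (-1))/8 = 0.5.
Nodes x₀,…,x₈ = -1, -0.5, 0, 0.5, 1, 1.5, 2, 2.5, 3.
f(x) = 4x³ - 2x: f₀=-2, f₁=0.5, f₂=0, f₃=-0.5, f₄=2, f₅=10.5, f₆=28, f₇=57.5, f₈=102.
(h/3)·[f₀ + 4f₁ + 2f₂ + 4f₃ + 2f₄ + 4f₅ + 2f₆ + 4f₇ + f₈] = 0.166667·(432) = 72.

72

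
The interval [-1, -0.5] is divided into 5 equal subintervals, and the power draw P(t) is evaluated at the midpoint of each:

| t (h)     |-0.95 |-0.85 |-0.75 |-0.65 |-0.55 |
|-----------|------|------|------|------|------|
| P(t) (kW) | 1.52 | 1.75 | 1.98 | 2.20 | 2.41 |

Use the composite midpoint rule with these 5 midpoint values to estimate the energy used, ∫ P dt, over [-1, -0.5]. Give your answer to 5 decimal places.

h = 0.1, n = 5.
h·[y(m₁) + y(m₂) + y(m₃) + y(m₄) + y(m₅)] = 0.1·(9.86) = 0.98600.

0.98600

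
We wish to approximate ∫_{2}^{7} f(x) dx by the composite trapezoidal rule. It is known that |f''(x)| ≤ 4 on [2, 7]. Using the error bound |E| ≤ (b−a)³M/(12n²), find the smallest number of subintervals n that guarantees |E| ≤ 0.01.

Need 500/(12n²) ≤ 0.01.
n² ≥ 500/(12·0.01) = 4166.67 ⇒ n ≥ 64.5497, so the smallest n is 65.

65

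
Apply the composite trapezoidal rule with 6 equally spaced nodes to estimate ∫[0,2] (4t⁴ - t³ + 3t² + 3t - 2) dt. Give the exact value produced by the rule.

33.29984

h = (2 − 0)/5 = 0.4.
Nodes t₀,…,t₅ = 0, 0.4, 0.8, 1.2, 1.6, 2.
f(t) = 4t⁴ - t³ + 3t² + 3t - 2: f₀=-2, f₁=-0.2816, f₂=3.4464, f₃=12.4864, f₄=32.5984, f₅=72.
(h/2)·[f₀ + 2f₁ + 2f₂ + 2f₃ + 2f₄ + f₅] = 0.2·(166.4992) = 33.29984.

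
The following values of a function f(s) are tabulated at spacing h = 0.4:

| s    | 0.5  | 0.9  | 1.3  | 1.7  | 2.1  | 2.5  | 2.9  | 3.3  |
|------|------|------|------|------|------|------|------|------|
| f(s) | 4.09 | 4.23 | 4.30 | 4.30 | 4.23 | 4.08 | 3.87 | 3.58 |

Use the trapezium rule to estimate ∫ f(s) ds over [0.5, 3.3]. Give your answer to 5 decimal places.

11.53800

h = 0.4, n = 7.
(h/2)·[y₀ + 2y₁ + 2y₂ + 2y₃ + 2y₄ + 2y₅ + 2y₆ + y₇] = 0.2·(57.69) = 11.53800.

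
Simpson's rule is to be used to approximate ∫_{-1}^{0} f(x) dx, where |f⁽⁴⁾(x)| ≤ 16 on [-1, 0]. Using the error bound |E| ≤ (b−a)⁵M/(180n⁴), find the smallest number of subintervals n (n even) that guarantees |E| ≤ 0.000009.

10

Need 16/(180n⁴) ≤ 0.000009.
n⁴ ≥ 16/(180·0.000009) = 9876.54 ⇒ n ≥ 9.9690, so the smallest even n is 10. (n must be even for Simpson's rule.)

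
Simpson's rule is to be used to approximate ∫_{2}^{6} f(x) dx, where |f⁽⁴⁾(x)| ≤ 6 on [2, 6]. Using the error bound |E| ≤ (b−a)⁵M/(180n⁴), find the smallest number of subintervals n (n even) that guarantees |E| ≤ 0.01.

Need 6144/(180n⁴) ≤ 0.01.
n⁴ ≥ 6144/(180·0.01) = 3413.33 ⇒ n ≥ 7.6435, so the smallest even n is 8. (n must be even for Simpson's rule.)

8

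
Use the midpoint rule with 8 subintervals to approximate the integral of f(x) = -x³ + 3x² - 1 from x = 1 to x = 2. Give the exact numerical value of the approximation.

h = (2 − 1)/8 = 0.125.
Midpoints m₁,…,m₈ = 1.0625, 1.1875, 1.3125, 1.4375, 1.5625, 1.6875, 1.8125, 1.9375.
f(m₁)=1.187255859375, f(m₂)=1.555908203125, f(m₃)=1.906982421875, f(m₄)=2.228759765625, f(m₅)=2.509521484375, f(m₆)=2.737548828125, f(m₇)=2.901123046875, f(m₈)=2.988525390625.
h·[f(m₁) + f(m₂) + f(m₃) + f(m₄) + f(m₅) + f(m₆) + f(m₇) + f(m₈)] = 0.125·(18.015625) = 2.251953125.

2.251953125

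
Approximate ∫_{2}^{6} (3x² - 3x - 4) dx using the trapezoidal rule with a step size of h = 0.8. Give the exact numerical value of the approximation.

h = (6 − 2)/5 = 0.8.
Nodes x₀,…,x₅ = 2, 2.8, 3.6, 4.4, 5.2, 6.
f(x) = 3x² - 3x - 4: f₀=2, f₁=11.12, f₂=24.08, f₃=40.88, f₄=61.52, f₅=86.
(h/2)·[f₀ + 2f₁ + 2f₂ + 2f₃ + 2f₄ + f₅] = 0.4·(363.2) = 145.28.

145.28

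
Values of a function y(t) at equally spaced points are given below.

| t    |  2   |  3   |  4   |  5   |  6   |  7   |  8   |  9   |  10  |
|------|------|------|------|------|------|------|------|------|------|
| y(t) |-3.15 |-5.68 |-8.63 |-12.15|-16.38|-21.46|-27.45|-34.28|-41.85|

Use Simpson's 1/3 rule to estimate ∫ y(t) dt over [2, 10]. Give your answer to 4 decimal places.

h = 1, n = 8.
(h/3)·[y₀ + 4y₁ + 2y₂ + 4y₃ + 2y₄ + 4y₅ + 2y₆ + 4y₇ + y₈] = 0.333333·(-444.20) = -148.0667.

-148.0667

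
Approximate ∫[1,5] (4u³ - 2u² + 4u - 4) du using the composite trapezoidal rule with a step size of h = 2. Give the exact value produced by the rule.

h = (5 − 1)/2 = 2.
Nodes u₀,…,u₂ = 1, 3, 5.
f(u) = 4u³ - 2u² + 4u - 4: f₀=2, f₁=98, f₂=466.
(h/2)·[f₀ + 2f₁ + f₂] = 1·(664) = 664.

664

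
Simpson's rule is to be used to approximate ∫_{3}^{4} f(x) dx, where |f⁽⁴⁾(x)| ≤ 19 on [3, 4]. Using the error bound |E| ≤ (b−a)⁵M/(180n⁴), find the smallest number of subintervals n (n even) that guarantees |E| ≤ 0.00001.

12

Need 19/(180n⁴) ≤ 0.00001.
n⁴ ≥ 19/(180·0.00001) = 10555.6 ⇒ n ≥ 10.1361, so the smallest even n is 12. (n must be even for Simpson's rule.)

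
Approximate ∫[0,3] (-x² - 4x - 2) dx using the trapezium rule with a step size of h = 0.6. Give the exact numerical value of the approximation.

-33.18

h = (3 − 0)/5 = 0.6.
Nodes x₀,…,x₅ = 0, 0.6, 1.2, 1.8, 2.4, 3.
f(x) = -x² - 4x - 2: f₀=-2, f₁=-4.76, f₂=-8.24, f₃=-12.44, f₄=-17.36, f₅=-23.
(h/2)·[f₀ + 2f₁ + 2f₂ + 2f₃ + 2f₄ + f₅] = 0.3·(-110.6) = -33.18.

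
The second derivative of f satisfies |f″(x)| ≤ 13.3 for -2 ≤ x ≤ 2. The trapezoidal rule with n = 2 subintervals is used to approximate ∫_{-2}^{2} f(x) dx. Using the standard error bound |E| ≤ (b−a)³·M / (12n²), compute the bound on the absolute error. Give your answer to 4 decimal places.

|E| ≤ (4)³·13.3 / (12·2²) = 851.2/48 = 17.7333.

17.7333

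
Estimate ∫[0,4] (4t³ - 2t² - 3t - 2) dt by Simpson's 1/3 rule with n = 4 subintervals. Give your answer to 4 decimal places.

h = (4 − 0)/4 = 1.
Nodes t₀,…,t₄ = 0, 1, 2, 3, 4.
f(t) = 4t³ - 2t² - 3t - 2: f₀=-2, f₁=-3, f₂=16, f₃=79, f₄=210.
(h/3)·[f₀ + 4f₁ + 2f₂ + 4f₃ + f₄] = 0.333333·(544) = 181.3333.

181.3333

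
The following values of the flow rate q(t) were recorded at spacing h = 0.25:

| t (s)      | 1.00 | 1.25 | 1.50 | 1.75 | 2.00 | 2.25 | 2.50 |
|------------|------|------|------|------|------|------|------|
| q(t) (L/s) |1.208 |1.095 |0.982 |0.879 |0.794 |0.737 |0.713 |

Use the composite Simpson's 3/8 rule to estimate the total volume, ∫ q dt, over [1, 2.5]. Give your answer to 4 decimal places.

1.3597

h = 0.25, n = 6.
(3h/8)·[y₀ + 3y₁ + 3y₂ + 2y₃ + 3y₄ + 3y₅ + y₆] = 0.09375·(14.503) = 1.3597.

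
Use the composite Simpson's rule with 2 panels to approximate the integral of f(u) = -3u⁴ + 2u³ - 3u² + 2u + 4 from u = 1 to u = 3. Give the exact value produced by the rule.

h = (3 − 1)/2 = 1.
Nodes u₀,…,u₂ = 1, 2, 3.
f(u) = -3u⁴ + 2u³ - 3u² + 2u + 4: f₀=2, f₁=-36, f₂=-206.
(h/3)·[f₀ + 4f₁ + f₂] = 0.333333·(-348) = -116.

-116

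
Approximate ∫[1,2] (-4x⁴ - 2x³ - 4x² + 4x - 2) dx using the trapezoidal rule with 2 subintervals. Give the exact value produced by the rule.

-40.5

h = (2 − 1)/2 = 0.5.
Nodes x₀,…,x₂ = 1, 1.5, 2.
f(x) = -4x⁴ - 2x³ - 4x² + 4x - 2: f₀=-8, f₁=-32, f₂=-90.
(h/2)·[f₀ + 2f₁ + f₂] = 0.25·(-162) = -40.5.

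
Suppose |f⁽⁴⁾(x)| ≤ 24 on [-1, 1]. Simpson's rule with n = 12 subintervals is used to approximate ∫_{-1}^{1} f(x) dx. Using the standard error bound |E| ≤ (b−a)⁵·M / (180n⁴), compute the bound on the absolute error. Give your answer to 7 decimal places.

|E| ≤ (2)⁵·24 / (180·12⁴) = 768/3732480 = 0.0002058.

0.0002058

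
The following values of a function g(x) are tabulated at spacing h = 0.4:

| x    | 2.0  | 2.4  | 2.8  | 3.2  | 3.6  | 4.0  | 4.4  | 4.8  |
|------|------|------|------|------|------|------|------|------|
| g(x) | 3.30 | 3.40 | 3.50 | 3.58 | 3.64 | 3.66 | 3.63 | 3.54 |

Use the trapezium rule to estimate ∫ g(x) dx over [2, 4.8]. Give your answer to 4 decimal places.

h = 0.4, n = 7.
(h/2)·[y₀ + 2y₁ + 2y₂ + 2y₃ + 2y₄ + 2y₅ + 2y₆ + y₇] = 0.2·(49.66) = 9.9320.

9.9320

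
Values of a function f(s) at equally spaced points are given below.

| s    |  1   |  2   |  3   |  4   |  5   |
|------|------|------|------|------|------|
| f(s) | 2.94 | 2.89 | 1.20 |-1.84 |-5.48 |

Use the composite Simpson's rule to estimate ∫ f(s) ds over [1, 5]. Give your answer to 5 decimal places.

1.35333

h = 1, n = 4.
(h/3)·[y₀ + 4y₁ + 2y₂ + 4y₃ + y₄] = 0.333333·(4.06) = 1.35333.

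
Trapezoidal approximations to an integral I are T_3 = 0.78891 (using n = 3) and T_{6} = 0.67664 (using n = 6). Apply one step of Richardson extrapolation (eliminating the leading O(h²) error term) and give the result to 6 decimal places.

0.639217

R = (4·T_{6} − T_3) / 3 = (4·0.67664 − 0.78891)/3 = (1.91765)/3 = 0.639217.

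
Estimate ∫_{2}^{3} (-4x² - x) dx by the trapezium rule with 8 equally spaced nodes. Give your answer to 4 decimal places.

-27.8469

h = (3 − 2)/7 = 0.142857.
Nodes x₀,…,x₇ = 2, 2.142857, 2.285714, 2.428571, 2.571429, 2.714286, 2.857143, 3.
f(x) = -4x² - x: f₀=-18, f₁=-20.510204, f₂=-23.183673, f₃=-26.020408, f₄=-29.020408, f₅=-32.183673, f₆=-35.510204, f₇=-39.
(h/2)·[f₀ + 2f₁ + 2f₂ + 2f₃ + 2f₄ + 2f₅ + 2f₆ + f₇] = 0.071429·(-389.857143) = -27.8469.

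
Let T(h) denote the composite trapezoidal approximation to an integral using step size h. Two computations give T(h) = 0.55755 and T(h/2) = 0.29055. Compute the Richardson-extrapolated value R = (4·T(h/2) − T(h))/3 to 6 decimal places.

R = (4·T(h/2) − T(h)) / 3 = (4·0.29055 − 0.55755)/3 = (0.60465)/3 = 0.201550.

0.201550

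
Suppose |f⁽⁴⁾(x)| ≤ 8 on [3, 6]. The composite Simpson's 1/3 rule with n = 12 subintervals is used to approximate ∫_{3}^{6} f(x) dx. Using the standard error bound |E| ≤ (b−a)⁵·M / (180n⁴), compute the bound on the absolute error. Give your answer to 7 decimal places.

0.0005208

|E| ≤ (3)⁵·8 / (180·12⁴) = 1944/3732480 = 0.0005208.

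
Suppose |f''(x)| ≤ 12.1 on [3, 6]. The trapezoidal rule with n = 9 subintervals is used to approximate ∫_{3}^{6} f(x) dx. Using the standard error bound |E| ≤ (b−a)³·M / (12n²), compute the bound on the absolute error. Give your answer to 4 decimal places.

0.3361

|E| ≤ (3)³·12.1 / (12·9²) = 326.7/972 = 0.3361.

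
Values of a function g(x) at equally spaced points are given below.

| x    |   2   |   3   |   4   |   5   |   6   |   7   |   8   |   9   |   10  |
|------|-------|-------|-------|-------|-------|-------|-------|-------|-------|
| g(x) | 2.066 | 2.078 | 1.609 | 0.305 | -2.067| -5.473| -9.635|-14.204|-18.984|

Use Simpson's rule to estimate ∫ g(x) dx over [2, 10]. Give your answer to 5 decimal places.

-35.42667

h = 1, n = 8.
(h/3)·[y₀ + 4y₁ + 2y₂ + 4y₃ + 2y₄ + 4y₅ + 2y₆ + 4y₇ + y₈] = 0.333333·(-106.280) = -35.42667.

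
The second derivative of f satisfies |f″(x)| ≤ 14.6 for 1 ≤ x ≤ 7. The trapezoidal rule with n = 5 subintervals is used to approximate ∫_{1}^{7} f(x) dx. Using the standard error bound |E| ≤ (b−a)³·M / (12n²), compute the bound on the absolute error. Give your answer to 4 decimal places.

10.5120

|E| ≤ (6)³·14.6 / (12·5²) = 3153.6/300 = 10.5120.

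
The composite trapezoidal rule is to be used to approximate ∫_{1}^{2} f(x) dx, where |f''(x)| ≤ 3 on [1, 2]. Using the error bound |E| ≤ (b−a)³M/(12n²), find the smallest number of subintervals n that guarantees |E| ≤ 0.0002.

Need 3/(12n²) ≤ 0.0002.
n² ≥ 3/(12·0.0002) = 1250 ⇒ n ≥ 35.3553, so the smallest n is 36.

36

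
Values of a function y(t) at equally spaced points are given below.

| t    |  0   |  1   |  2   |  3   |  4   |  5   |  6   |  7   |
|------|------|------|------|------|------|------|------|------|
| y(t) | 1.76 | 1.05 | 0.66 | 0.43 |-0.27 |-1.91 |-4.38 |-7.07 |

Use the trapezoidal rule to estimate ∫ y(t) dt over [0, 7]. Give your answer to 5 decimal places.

-7.07500

h = 1, n = 7.
(h/2)·[y₀ + 2y₁ + 2y₂ + 2y₃ + 2y₄ + 2y₅ + 2y₆ + y₇] = 0.5·(-14.15) = -7.07500.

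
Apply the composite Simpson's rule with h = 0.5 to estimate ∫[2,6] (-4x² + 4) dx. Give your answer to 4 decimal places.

h = (6 − 2)/8 = 0.5.
Nodes x₀,…,x₈ = 2, 2.5, 3, 3.5, 4, 4.5, 5, 5.5, 6.
f(x) = -4x² + 4: f₀=-12, f₁=-21, f₂=-32, f₃=-45, f₄=-60, f₅=-77, f₆=-96, f₇=-117, f₈=-140.
(h/3)·[f₀ + 4f₁ + 2f₂ + 4f₃ + 2f₄ + 4f₅ + 2f₆ + 4f₇ + f₈] = 0.166667·(-1568) = -261.3333.

-261.3333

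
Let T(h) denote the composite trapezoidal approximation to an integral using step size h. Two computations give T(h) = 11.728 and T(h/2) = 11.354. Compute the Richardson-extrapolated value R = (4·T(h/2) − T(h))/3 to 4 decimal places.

R = (4·T(h/2) − T(h)) / 3 = (4·11.354 − 11.728)/3 = (33.688)/3 = 11.2293.

11.2293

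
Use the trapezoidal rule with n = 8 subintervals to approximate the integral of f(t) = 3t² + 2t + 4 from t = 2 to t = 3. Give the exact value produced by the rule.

h = (3 − 2)/8 = 0.125.
Nodes t₀,…,t₈ = 2, 2.125, 2.25, 2.375, 2.5, 2.625, 2.75, 2.875, 3.
f(t) = 3t² + 2t + 4: f₀=20, f₁=21.796875, f₂=23.6875, f₃=25.671875, f₄=27.75, f₅=29.921875, f₆=32.1875, f₇=34.546875, f₈=37.
(h/2)·[f₀ + 2f₁ + 2f₂ + 2f₃ + 2f₄ + 2f₅ + 2f₆ + 2f₇ + f₈] = 0.0625·(448.125) = 28.0078125.

28.0078125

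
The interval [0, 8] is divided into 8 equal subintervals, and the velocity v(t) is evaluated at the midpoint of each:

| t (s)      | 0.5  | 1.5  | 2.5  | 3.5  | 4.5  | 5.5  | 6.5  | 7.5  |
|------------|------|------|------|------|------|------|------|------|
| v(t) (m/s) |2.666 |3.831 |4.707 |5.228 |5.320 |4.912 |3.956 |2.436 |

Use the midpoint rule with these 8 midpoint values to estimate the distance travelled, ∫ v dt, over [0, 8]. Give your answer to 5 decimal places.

h = 1, n = 8.
h·[y(m₁) + y(m₂) + y(m₃) + y(m₄) + y(m₅) + y(m₆) + y(m₇) + y(m₈)] = 1·(33.056) = 33.05600.

33.05600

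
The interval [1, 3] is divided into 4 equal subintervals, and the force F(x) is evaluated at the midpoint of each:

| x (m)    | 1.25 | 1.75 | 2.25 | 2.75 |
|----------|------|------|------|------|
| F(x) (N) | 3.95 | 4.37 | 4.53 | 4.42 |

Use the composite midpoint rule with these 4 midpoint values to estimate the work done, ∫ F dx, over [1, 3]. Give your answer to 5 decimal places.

h = 0.5, n = 4.
h·[y(m₁) + y(m₂) + y(m₃) + y(m₄)] = 0.5·(17.27) = 8.63500.

8.63500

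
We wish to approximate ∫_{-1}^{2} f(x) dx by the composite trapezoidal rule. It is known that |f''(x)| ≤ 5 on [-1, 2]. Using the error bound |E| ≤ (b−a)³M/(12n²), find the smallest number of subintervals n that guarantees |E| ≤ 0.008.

38

Need 135/(12n²) ≤ 0.008.
n² ≥ 135/(12·0.008) = 1406.25 ⇒ n ≥ 37.5000, so the smallest n is 38.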